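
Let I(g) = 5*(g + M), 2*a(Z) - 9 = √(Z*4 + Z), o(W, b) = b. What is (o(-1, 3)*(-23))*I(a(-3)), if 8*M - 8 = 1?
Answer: -15525/8 - 345*I*√15/2 ≈ -1940.6 - 668.09*I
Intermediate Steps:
M = 9/8 (M = 1 + (⅛)*1 = 1 + ⅛ = 9/8 ≈ 1.1250)
a(Z) = 9/2 + √5*√Z/2 (a(Z) = 9/2 + √(Z*4 + Z)/2 = 9/2 + √(4*Z + Z)/2 = 9/2 + √(5*Z)/2 = 9/2 + (√5*√Z)/2 = 9/2 + √5*√Z/2)
I(g) = 45/8 + 5*g (I(g) = 5*(g + 9/8) = 5*(9/8 + g) = 45/8 + 5*g)
(o(-1, 3)*(-23))*I(a(-3)) = (3*(-23))*(45/8 + 5*(9/2 + √5*√(-3)/2)) = -69*(45/8 + 5*(9/2 + √5*(I*√3)/2)) = -69*(45/8 + 5*(9/2 + I*√15/2)) = -69*(45/8 + (45/2 + 5*I*√15/2)) = -69*(225/8 + 5*I*√15/2) = -15525/8 - 345*I*√15/2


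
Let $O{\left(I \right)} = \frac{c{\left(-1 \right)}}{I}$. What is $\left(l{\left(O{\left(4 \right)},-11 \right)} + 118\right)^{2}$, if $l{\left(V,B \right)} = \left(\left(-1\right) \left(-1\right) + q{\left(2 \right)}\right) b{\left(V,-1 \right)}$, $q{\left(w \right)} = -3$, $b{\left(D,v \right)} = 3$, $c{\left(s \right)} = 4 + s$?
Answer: $12544$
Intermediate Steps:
$O{\left(I \right)} = \frac{3}{I}$ ($O{\left(I \right)} = \frac{4 - 1}{I} = \frac{3}{I}$)
$l{\left(V,B \right)} = -6$ ($l{\left(V,B \right)} = \left(\left(-1\right) \left(-1\right) - 3\right) 3 = \left(1 - 3\right) 3 = \left(-2\right) 3 = -6$)
$\left(l{\left(O{\left(4 \right)},-11 \right)} + 118\right)^{2} = \left(-6 + 118\right)^{2} = 112^{2} = 12544$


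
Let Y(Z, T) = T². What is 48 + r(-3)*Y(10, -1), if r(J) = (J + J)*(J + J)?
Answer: 84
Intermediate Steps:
r(J) = 4*J² (r(J) = (2*J)*(2*J) = 4*J²)
48 + r(-3)*Y(10, -1) = 48 + (4*(-3)²)*(-1)² = 48 + (4*9)*1 = 48 + 36*1 = 48 + 36 = 84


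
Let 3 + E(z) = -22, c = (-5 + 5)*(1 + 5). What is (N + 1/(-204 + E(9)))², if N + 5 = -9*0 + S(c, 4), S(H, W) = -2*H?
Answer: 1313316/52441 ≈ 25.044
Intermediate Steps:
c = 0 (c = 0*6 = 0)
E(z) = -25 (E(z) = -3 - 22 = -25)
N = -5 (N = -5 + (-9*0 - 2*0) = -5 + (0 + 0) = -5 + 0 = -5)
(N + 1/(-204 + E(9)))² = (-5 + 1/(-204 - 25))² = (-5 + 1/(-229))² = (-5 - 1/229)² = (-1146/229)² = 1313316/52441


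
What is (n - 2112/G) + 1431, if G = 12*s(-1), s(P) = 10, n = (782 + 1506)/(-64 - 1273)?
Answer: 9437139/6685 ≈ 1411.7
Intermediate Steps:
n = -2288/1337 (n = 2288/(-1337) = 2288*(-1/1337) = -2288/1337 ≈ -1.7113)
G = 120 (G = 12*10 = 120)
(n - 2112/G) + 1431 = (-2288/1337 - 2112/120) + 1431 = (-2288/1337 - 2112*1/120) + 1431 = (-2288/1337 - 88/5) + 1431 = -129096/6685 + 1431 = 9437139/6685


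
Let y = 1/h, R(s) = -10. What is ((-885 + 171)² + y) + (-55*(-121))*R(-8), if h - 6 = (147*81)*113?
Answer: 596386163263/1345497 ≈ 4.4325e+5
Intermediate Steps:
h = 1345497 (h = 6 + (147*81)*113 = 6 + 11907*113 = 6 + 1345491 = 1345497)
y = 1/1345497 ≈ 7.4322e-7
((-885 + 171)² + y) + (-55*(-121))*R(-8) = ((-885 + 171)² + 1/1345497) - 55*(-121)*(-10) = ((-714)² + 1/1345497) + 6655*(-10) = (509796 + 1/1345497) - 66550 = 685928988613/1345497 - 66550 = 596386163263/1345497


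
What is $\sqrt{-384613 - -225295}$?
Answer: $3 i \sqrt{17702} \approx 399.15 i$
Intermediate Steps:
$\sqrt{-384613 - -225295} = \sqrt{-384613 + \left(\left(-2881 - 219\right) + 228395\right)} = \sqrt{-384613 + \left(-3100 + 228395\right)} = \sqrt{-384613 + 225295} = \sqrt{-159318} = 3 i \sqrt{17702}$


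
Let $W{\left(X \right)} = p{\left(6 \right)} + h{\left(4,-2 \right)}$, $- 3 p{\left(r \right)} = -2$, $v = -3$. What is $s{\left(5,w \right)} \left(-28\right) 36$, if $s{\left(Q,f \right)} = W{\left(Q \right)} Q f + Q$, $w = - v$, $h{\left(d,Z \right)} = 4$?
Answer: $-75600$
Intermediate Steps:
$p{\left(r \right)} = \frac{2}{3}$ ($p{\left(r \right)} = \left(- \frac{1}{3}\right) \left(-2\right) = \frac{2}{3}$)
$w = 3$ ($w = \left(-1\right) \left(-3\right) = 3$)
$W{\left(X \right)} = \frac{14}{3}$ ($W{\left(X \right)} = \frac{2}{3} + 4 = \frac{14}{3}$)
$s{\left(Q,f \right)} = Q + \frac{14 Q f}{3}$ ($s{\left(Q,f \right)} = \frac{14 Q}{3} f + Q = \frac{14 Q f}{3} + Q = Q + \frac{14 Q f}{3}$)
$s{\left(5,w \right)} \left(-28\right) 36 = \frac{1}{3} \cdot 5 \left(3 + 14 \cdot 3\right) \left(-28\right) 36 = \frac{1}{3} \cdot 5 \left(3 + 42\right) \left(-28\right) 36 = \frac{1}{3} \cdot 5 \cdot 45 \left(-28\right) 36 = 75 \left(-28\right) 36 = \left(-2100\right) 36 = -75600$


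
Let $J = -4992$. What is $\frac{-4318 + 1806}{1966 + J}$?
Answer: $\frac{1256}{1513} \approx 0.83014$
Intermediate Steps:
$\frac{-4318 + 1806}{1966 + J} = \frac{-4318 + 1806}{1966 - 4992} = - \frac{2512}{-3026} = \left(-2512\right) \left(- \frac{1}{3026}\right) = \frac{1256}{1513}$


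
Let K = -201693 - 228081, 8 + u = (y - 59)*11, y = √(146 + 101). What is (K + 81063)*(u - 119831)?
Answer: 42015490968 - 3835821*√247 ≈ 4.1955e+10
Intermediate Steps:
y = √247 ≈ 15.716
u = -657 + 11*√247 (u = -8 + (√247 - 59)*11 = -8 + (-59 + √247)*11 = -8 + (-649 + 11*√247) = -657 + 11*√247 ≈ -484.12)
K = -429774
(K + 81063)*(u - 119831) = (-429774 + 81063)*((-657 + 11*√247) - 119831) = -348711*(-120488 + 11*√247) = 42015490968 - 3835821*√247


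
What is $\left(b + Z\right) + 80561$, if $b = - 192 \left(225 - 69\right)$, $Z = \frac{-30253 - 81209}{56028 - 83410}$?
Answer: $\frac{692943550}{13691} \approx 50613.0$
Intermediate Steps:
$Z = \frac{55731}{13691}$ ($Z = - \frac{111462}{-27382} = \left(-111462\right) \left(- \frac{1}{27382}\right) = \frac{55731}{13691} \approx 4.0706$)
$b = -29952$ ($b = \left(-192\right) 156 = -29952$)
$\left(b + Z\right) + 80561 = \left(-29952 + \frac{55731}{13691}\right) + 80561 = - \frac{410017101}{13691} + 80561 = \frac{692943550}{13691}$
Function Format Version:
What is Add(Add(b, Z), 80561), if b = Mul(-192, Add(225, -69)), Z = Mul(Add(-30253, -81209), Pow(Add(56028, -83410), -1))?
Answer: Rational(692943550, 13691) ≈ 50613.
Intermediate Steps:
Z = Rational(55731, 13691) (Z = Mul(-111462, Pow(-27382, -1)) = Mul(-111462, Rational(-1, 27382)) = Rational(55731, 13691) ≈ 4.0706)
b = -29952 (b = Mul(-192, 156) = -29952)
Add(Add(b, Z), 80561) = Add(Add(-29952, Rational(55731, 13691)), 80561) = Add(Rational(-410017101, 13691), 80561) = Rational(692943550, 13691)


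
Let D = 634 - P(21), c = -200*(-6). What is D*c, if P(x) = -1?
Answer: 762000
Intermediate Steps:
c = 1200
D = 635 (D = 634 - 1*(-1) = 634 + 1 = 635)
D*c = 635*1200 = 762000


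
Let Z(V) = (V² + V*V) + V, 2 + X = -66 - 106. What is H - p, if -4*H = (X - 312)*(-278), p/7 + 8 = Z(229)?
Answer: -769498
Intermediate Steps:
X = -174 (X = -2 + (-66 - 106) = -2 - 172 = -174)
Z(V) = V + 2*V² (Z(V) = (V² + V²) + V = 2*V² + V = V + 2*V²)
p = 735721 (p = -56 + 7*(229*(1 + 2*229)) = -56 + 7*(229*(1 + 458)) = -56 + 7*(229*459) = -56 + 7*105111 = -56 + 735777 = 735721)
H = -33777 (H = -(-174 - 312)*(-278)/4 = -(-243)*(-278)/2 = -¼*135108 = -33777)
H - p = -33777 - 1*735721 = -33777 - 735721 = -769498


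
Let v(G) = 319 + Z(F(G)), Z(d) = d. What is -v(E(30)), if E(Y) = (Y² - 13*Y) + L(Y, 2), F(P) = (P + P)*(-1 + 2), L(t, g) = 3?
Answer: -1345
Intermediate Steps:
F(P) = 2*P (F(P) = (2*P)*1 = 2*P)
E(Y) = 3 + Y² - 13*Y (E(Y) = (Y² - 13*Y) + 3 = 3 + Y² - 13*Y)
v(G) = 319 + 2*G
-v(E(30)) = -(319 + 2*(3 + 30² - 13*30)) = -(319 + 2*(3 + 900 - 390)) = -(319 + 2*513) = -(319 + 1026) = -1*1345 = -1345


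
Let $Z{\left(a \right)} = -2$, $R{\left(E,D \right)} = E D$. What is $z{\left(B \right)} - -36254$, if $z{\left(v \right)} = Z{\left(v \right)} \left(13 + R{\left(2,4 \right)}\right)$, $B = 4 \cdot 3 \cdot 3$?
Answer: $36212$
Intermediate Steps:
$R{\left(E,D \right)} = D E$
$B = 36$ ($B = 12 \cdot 3 = 36$)
$z{\left(v \right)} = -42$ ($z{\left(v \right)} = - 2 \left(13 + 4 \cdot 2\right) = - 2 \left(13 + 8\right) = \left(-2\right) 21 = -42$)
$z{\left(B \right)} - -36254 = -42 - -36254 = -42 + 36254 = 36212$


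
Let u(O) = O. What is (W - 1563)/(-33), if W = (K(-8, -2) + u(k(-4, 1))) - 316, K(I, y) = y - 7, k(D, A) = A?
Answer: 629/11 ≈ 57.182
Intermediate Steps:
K(I, y) = -7 + y
W = -324 (W = ((-7 - 2) + 1) - 316 = (-9 + 1) - 316 = -8 - 316 = -324)
(W - 1563)/(-33) = (-324 - 1563)/(-33) = -1887*(-1/33) = 629/11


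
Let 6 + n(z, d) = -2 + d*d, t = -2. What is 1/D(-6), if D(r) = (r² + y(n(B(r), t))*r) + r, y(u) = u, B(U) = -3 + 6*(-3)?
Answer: 1/54 ≈ 0.018519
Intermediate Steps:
B(U) = -21 (B(U) = -3 - 18 = -21)
n(z, d) = -8 + d² (n(z, d) = -6 + (-2 + d*d) = -6 + (-2 + d²) = -8 + d²)
D(r) = r² - 3*r (D(r) = (r² + (-8 + (-2)²)*r) + r = (r² + (-8 + 4)*r) + r = (r² - 4*r) + r = r² - 3*r)
1/D(-6) = 1/(-6*(-3 - 6)) = 1/(-6*(-9)) = 1/54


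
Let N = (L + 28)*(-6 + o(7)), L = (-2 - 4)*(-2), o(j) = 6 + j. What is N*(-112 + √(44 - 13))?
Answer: -31360 + 280*√31 ≈ -29801.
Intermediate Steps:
L = 12 (L = -6*(-2) = 12)
N = 280 (N = (12 + 28)*(-6 + (6 + 7)) = 40*(-6 + 13) = 40*7 = 280)
N*(-112 + √(44 - 13)) = 280*(-112 + √(44 - 13)) = 280*(-112 + √31) = -31360 + 280*√31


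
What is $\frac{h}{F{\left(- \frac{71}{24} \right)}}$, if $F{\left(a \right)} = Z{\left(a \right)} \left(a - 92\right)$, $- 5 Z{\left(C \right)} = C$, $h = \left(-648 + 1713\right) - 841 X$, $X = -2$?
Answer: $- \frac{7911360}{161809} \approx -48.893$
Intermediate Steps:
$h = 2747$ ($h = \left(-648 + 1713\right) - -1682 = 1065 + 1682 = 2747$)
$Z{\left(C \right)} = - \frac{C}{5}$
$F{\left(a \right)} = - \frac{a \left(-92 + a\right)}{5}$ ($F{\left(a \right)} = - \frac{a}{5} \left(a - 92\right) = - \frac{a}{5} \left(-92 + a\right) = - \frac{a \left(-92 + a\right)}{5}$)
$\frac{h}{F{\left(- \frac{71}{24} \right)}} = \frac{2747}{\frac{1}{5} \left(- \frac{71}{24}\right) \left(92 - - \frac{71}{24}\right)} = \frac{2747}{\frac{1}{5} \left(- \frac{71}{24}\right) \left(92 + \frac{71}{24}\right)} = \frac{2747}{\frac{1}{5} \left(- \frac{71}{24}\right) \frac{2279}{24}} = \frac{2747}{- \frac{161809}{2880}} = 2747 \left(- \frac{2880}{161809}\right) = - \frac{7911360}{161809}$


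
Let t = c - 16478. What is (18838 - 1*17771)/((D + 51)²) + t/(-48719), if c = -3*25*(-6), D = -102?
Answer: 93672001/126718119 ≈ 0.73922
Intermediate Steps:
c = 450 (c = -75*(-6) = 450)
t = -16028 (t = 450 - 16478 = -16028)
(18838 - 1*17771)/((D + 51)²) + t/(-48719) = (18838 - 1*17771)/((-102 + 51)²) - 16028/(-48719) = (18838 - 17771)/((-51)²) - 16028*(-1/48719) = 1067/2601 + 16028/48719 = 93672001/126718119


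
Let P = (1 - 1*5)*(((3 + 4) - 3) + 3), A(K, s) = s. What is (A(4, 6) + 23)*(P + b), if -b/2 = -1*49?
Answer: 2030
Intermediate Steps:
b = 98 (b = -(-2)*49 = -2*(-49) = 98)
P = -28 (P = (1 - 5)*((7 - 3) + 3) = -4*(4 + 3) = -4*7 = -28)
(A(4, 6) + 23)*(P + b) = (6 + 23)*(-28 + 98) = 29*70 = 2030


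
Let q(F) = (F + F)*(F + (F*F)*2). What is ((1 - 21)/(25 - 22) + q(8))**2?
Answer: 42354064/9 ≈ 4.7060e+6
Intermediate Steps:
q(F) = 2*F*(F + 2*F**2) (q(F) = (2*F)*(F + F**2*2) = (2*F)*(F + 2*F**2) = 2*F*(F + 2*F**2))
((1 - 21)/(25 - 22) + q(8))**2 = ((1 - 21)/(25 - 22) + 8**2*(2 + 4*8))**2 = (-20/3 + 64*(2 + 32))**2 = (-20*1/3 + 64*34)**2 = (-20/3 + 2176)**2 = (6508/3)**2 = 42354064/9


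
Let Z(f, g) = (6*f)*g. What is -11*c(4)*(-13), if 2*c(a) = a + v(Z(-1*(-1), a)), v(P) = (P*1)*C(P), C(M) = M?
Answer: 41470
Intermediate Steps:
Z(f, g) = 6*f*g
v(P) = P**2 (v(P) = (P*1)*P = P*P = P**2)
c(a) = a/2 + 18*a**2 (c(a) = (a + (6*(-1*(-1))*a)**2)/2 = (a + (6*1*a)**2)/2 = (a + (6*a)**2)/2 = (a + 36*a**2)/2 = a/2 + 18*a**2)
-11*c(4)*(-13) = -11*4*(1 + 36*4)/2*(-13) = -11*4*(1 + 144)/2*(-13) = -11*4*145/2*(-13) = -11*290*(-13) = -3190*(-13) = 41470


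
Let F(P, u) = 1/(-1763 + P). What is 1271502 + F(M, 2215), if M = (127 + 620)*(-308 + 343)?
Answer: 31001761765/24382 ≈ 1.2715e+6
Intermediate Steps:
M = 26145 (M = 747*35 = 26145)
1271502 + F(M, 2215) = 1271502 + 1/(-1763 + 26145) = 1271502 + 1/24382 = 31001761765/24382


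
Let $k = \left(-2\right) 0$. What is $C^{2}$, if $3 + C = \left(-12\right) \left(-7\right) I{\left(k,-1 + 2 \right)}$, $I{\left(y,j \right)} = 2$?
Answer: $27225$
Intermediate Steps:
$k = 0$
$C = 165$ ($C = -3 + \left(-12\right) \left(-7\right) 2 = -3 + 84 \cdot 2 = -3 + 168 = 165$)
$C^{2} = 165^{2} = 27225$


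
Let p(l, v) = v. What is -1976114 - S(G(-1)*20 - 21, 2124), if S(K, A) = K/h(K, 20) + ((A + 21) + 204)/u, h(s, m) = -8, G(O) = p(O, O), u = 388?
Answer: -1533473139/776 ≈ -1.9761e+6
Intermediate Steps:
G(O) = O
S(K, A) = 225/388 - K/8 + A/388 (S(K, A) = K/(-8) + ((A + 21) + 204)/388 = K*(-⅛) + ((21 + A) + 204)*(1/388) = -K/8 + (225 + A)*(1/388) = -K/8 + (225/388 + A/388) = 225/388 - K/8 + A/388)
-1976114 - S(G(-1)*20 - 21, 2124) = -1976114 - (225/388 - (-1*20 - 21)/8 + (1/388)*2124) = -1976114 - (225/388 - (-20 - 21)/8 + 531/97) = -1976114 - (225/388 - ⅛*(-41) + 531/97) = -1976114 - (225/388 + 41/8 + 531/97) = -1976114 - 1*8675/776 = -1976114 - 8675/776 = -1533473139/776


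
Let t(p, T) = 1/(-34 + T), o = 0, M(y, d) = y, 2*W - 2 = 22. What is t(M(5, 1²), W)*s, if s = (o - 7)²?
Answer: -49/22 ≈ -2.2273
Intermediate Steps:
W = 12 (W = 1 + (½)*22 = 1 + 11 = 12)
s = 49 (s = (0 - 7)² = (-7)² = 49)
t(M(5, 1²), W)*s = 49/(-34 + 12) = 49/(-22) = -1/22*49 = -49/22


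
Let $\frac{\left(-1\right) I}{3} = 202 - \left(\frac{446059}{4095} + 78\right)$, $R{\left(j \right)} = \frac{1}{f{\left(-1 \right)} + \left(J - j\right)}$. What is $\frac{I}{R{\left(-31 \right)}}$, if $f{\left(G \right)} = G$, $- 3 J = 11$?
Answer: $- \frac{4875959}{4095} \approx -1190.7$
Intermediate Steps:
$J = - \frac{11}{3}$ ($J = \left(- \frac{1}{3}\right) 11 = - \frac{11}{3} \approx -3.6667$)
$R{\left(j \right)} = \frac{1}{- \frac{14}{3} - j}$ ($R{\left(j \right)} = \frac{1}{-1 - \left(\frac{11}{3} + j\right)} = \frac{1}{- \frac{14}{3} - j}$)
$I = - \frac{61721}{1365}$ ($I = - 3 \left(202 - \left(\frac{446059}{4095} + 78\right)\right) = - 3 \left(202 - \frac{765469}{4095}\right) = \left(-3\right) \frac{61721}{4095} = - \frac{61721}{1365} \approx -45.217$)
$\frac{I}{R{\left(-31 \right)}} = - \frac{61721}{1365 \left(- \frac{3}{14 + 3 \left(-31\right)}\right)} = - \frac{61721}{1365 \left(- \frac{3}{14 - 93}\right)} = - \frac{61721}{1365 \left(- \frac{3}{-79}\right)} = - \frac{61721}{1365 \left(\left(-3\right) \left(- \frac{1}{79}\right)\right)} = - \frac{61721}{1365 \cdot \frac{3}{79}} = \left(- \frac{61721}{1365}\right) \frac{79}{3} = - \frac{4875959}{4095}$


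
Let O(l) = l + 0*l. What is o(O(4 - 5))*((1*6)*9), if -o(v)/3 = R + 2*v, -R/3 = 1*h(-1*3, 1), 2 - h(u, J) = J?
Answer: 810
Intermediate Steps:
h(u, J) = 2 - J
R = -3 (R = -3*(2 - 1*1) = -3*(2 - 1) = -3 ≈ -3.0000)
O(l) = l (O(l) = l + 0 = l)
o(v) = 9 - 6*v (o(v) = -3*(-3 + 2*v) = 9 - 6*v)
o(O(4 - 5))*((1*6)*9) = (9 - 6*(4 - 5))*((1*6)*9) = (9 - 6*(-1))*(6*9) = (9 + 6)*54 = 15*54 = 810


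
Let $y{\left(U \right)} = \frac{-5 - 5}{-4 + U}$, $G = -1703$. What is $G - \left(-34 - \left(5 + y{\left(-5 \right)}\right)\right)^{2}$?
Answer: $- \frac{268264}{81} \approx -3311.9$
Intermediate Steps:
$y{\left(U \right)} = - \frac{10}{-4 + U}$
$G - \left(-34 - \left(5 + y{\left(-5 \right)}\right)\right)^{2} = -1703 - \left(-34 - \left(5 - \frac{10}{-4 - 5}\right)\right)^{2} = -1703 - \left(-34 - \left(5 - \frac{10}{-9}\right)\right)^{2} = -1703 - \left(-34 - \left(5 - - \frac{10}{9}\right)\right)^{2} = -1703 - \left(-34 - \frac{55}{9}\right)^{2} = -1703 - \left(- \frac{361}{9}\right)^{2} = -1703 - \frac{130321}{81} = - \frac{268264}{81}$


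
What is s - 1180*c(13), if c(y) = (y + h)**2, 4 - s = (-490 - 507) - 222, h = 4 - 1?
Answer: -300857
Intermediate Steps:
h = 3
s = 1223 (s = 4 - ((-490 - 507) - 222) = 4 - (-997 - 222) = 4 - 1*(-1219) = 4 + 1219 = 1223)
c(y) = (3 + y)**2 (c(y) = (y + 3)**2 = (3 + y)**2)
s - 1180*c(13) = 1223 - 1180*(3 + 13)**2 = 1223 - 1180*16**2 = 1223 - 1180*256 = 1223 - 302080 = -300857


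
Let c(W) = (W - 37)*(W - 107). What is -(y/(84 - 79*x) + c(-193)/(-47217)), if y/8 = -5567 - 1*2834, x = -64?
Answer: 294001678/20224615 ≈ 14.537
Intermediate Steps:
y = -67208 (y = 8*(-5567 - 1*2834) = 8*(-5567 - 2834) = 8*(-8401) = -67208)
c(W) = (-107 + W)*(-37 + W) (c(W) = (-37 + W)*(-107 + W) = (-107 + W)*(-37 + W))
-(y/(84 - 79*x) + c(-193)/(-47217)) = -(-67208/(84 - 79*(-64)) + (3959 + (-193)² - 144*(-193))/(-47217)) = -(-67208/(84 + 5056) + (3959 + 37249 + 27792)*(-1/47217)) = -(-67208/5140 + 69000*(-1/47217)) = -(-67208*1/5140 - 23000/15739) = -(-16802/1285 - 23000/15739) = -1*(-294001678/20224615) = 294001678/20224615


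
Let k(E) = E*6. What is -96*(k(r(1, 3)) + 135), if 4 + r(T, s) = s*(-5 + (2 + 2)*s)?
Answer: -22752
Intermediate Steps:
r(T, s) = -4 + s*(-5 + 4*s) (r(T, s) = -4 + s*(-5 + (2 + 2)*s) = -4 + s*(-5 + 4*s))
k(E) = 6*E
-96*(k(r(1, 3)) + 135) = -96*(6*(-4 - 5*3 + 4*3²) + 135) = -96*(6*(-4 - 15 + 4*9) + 135) = -96*(6*(-4 - 15 + 36) + 135) = -96*(6*17 + 135) = -96*(102 + 135) = -96*237 = -22752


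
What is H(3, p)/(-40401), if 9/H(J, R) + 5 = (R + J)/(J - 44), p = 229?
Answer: 41/1961693 ≈ 2.0900e-5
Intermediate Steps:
H(J, R) = 9/(-5 + (J + R)/(-44 + J)) (H(J, R) = 9/(-5 + (R + J)/(J - 44)) = 9/(-5 + (J + R)/(-44 + J)))
H(3, p)/(-40401) = (9*(-44 + 3)/(220 + 229 - 4*3))/(-40401) = (9*(-41)/(220 + 229 - 12))*(-1/40401) = (9*(-41)/437)*(-1/40401) = (9*(1/437)*(-41))*(-1/40401) = -369/437*(-1/40401) = 41/1961693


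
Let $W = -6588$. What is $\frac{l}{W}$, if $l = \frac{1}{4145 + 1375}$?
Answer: $- \frac{1}{36365760} \approx -2.7498 \cdot 10^{-8}$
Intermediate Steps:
$l = \frac{1}{5520} \approx 0.00018116$
$\frac{l}{W} = \frac{1}{5520 \left(-6588\right)} = \frac{1}{5520} \left(- \frac{1}{6588}\right) = - \frac{1}{36365760}$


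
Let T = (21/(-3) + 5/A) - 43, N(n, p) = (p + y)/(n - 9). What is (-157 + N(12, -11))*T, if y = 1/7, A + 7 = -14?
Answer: 3558515/441 ≈ 8069.2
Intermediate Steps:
A = -21 (A = -7 - 14 = -21)
y = 1/7 ≈ 0.14286
N(n, p) = (1/7 + p)/(-9 + n) (N(n, p) = (p + 1/7)/(n - 9) = (1/7 + p)/(-9 + n))
T = -1055/21 (T = (21/(-3) + 5/(-21)) - 43 = (21*(-1/3) + 5*(-1/21)) - 43 = (-7 - 5/21) - 43 = -152/21 - 43 = -1055/21 ≈ -50.238)
(-157 + N(12, -11))*T = (-157 + (1/7 - 11)/(-9 + 12))*(-1055/21) = (-157 - 76/7/3)*(-1055/21) = (-157 + (1/3)*(-76/7))*(-1055/21) = (-157 - 76/21)*(-1055/21) = -3373/21*(-1055/21) = 3558515/441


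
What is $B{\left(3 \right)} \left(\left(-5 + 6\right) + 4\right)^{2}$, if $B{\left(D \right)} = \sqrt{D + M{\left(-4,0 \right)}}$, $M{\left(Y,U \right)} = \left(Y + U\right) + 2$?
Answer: $25$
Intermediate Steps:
$M{\left(Y,U \right)} = 2 + U + Y$ ($M{\left(Y,U \right)} = \left(U + Y\right) + 2 = 2 + U + Y$)
$B{\left(D \right)} = \sqrt{-2 + D}$ ($B{\left(D \right)} = \sqrt{D + \left(2 + 0 - 4\right)} = \sqrt{D - 2} = \sqrt{-2 + D}$)
$B{\left(3 \right)} \left(\left(-5 + 6\right) + 4\right)^{2} = \sqrt{-2 + 3} \left(\left(-5 + 6\right) + 4\right)^{2} = \sqrt{1} \left(1 + 4\right)^{2} = 1 \cdot 5^{2} = 1 \cdot 25 = 25$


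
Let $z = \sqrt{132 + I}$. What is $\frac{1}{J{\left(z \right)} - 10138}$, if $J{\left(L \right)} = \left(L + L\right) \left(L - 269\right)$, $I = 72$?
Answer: $- \frac{4865}{17813162} + \frac{269 \sqrt{51}}{8906581} \approx -5.7424 \cdot 10^{-5}$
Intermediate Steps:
$z = 2 \sqrt{51}$ ($z = \sqrt{132 + 72} = \sqrt{204} = 2 \sqrt{51} \approx 14.283$)
$J{\left(L \right)} = 2 L \left(-269 + L\right)$
$\frac{1}{J{\left(z \right)} - 10138} = \frac{1}{2 \cdot 2 \sqrt{51} \left(-269 + 2 \sqrt{51}\right) - 10138} = \frac{1}{4 \sqrt{51} \left(-269 + 2 \sqrt{51}\right) - 10138} = \frac{1}{-10138 + 4 \sqrt{51} \left(-269 + 2 \sqrt{51}\right)}$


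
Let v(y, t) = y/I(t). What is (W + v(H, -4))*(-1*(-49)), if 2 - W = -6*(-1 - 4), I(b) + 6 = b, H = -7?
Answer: -13377/10 ≈ -1337.7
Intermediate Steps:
I(b) = -6 + b
W = -28 (W = 2 - (-6)*(-1 - 4) = 2 - (-6)*(-5) = 2 - 1*30 = 2 - 30 = -28)
v(y, t) = y/(-6 + t)
(W + v(H, -4))*(-1*(-49)) = (-28 - 7/(-6 - 4))*(-1*(-49)) = (-28 - 7/(-10))*49 = (-28 - 7*(-⅒))*49 = (-28 + 7/10)*49 = -273/10*49 = -13377/10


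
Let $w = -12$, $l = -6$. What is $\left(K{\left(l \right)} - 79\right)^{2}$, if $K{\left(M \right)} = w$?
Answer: $8281$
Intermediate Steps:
$K{\left(M \right)} = -12$
$\left(K{\left(l \right)} - 79\right)^{2} = \left(-12 - 79\right)^{2} = \left(-91\right)^{2} = 8281$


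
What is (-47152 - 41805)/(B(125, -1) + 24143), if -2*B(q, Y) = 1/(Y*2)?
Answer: -355828/96573 ≈ -3.6845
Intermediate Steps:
B(q, Y) = -1/(4*Y) (B(q, Y) = -1/(2*Y)/2 = -1/(4*Y))
(-47152 - 41805)/(B(125, -1) + 24143) = (-47152 - 41805)/(-¼/(-1) + 24143) = -88957/(-¼*(-1) + 24143) = -88957/(¼ + 24143) = -88957/96573/4 = -88957*4/96573 = -355828/96573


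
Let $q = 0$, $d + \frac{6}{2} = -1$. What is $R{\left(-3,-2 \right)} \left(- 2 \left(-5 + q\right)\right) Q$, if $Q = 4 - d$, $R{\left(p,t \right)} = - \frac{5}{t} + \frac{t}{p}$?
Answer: $\frac{760}{3} \approx 253.33$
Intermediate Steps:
$d = -4$ ($d = -3 - 1 = -4$)
$Q = 8$ ($Q = 4 - -4 = 4 + 4 = 8$)
$R{\left(-3,-2 \right)} \left(- 2 \left(-5 + q\right)\right) Q = \left(- \frac{5}{-2} - \frac{2}{-3}\right) \left(- 2 \left(-5 + 0\right)\right) 8 = \left(\left(-5\right) \left(- \frac{1}{2}\right) - - \frac{2}{3}\right) \left(\left(-2\right) \left(-5\right)\right) 8 = \left(\frac{5}{2} + \frac{2}{3}\right) 10 \cdot 8 = \frac{19}{6} \cdot 10 \cdot 8 = \frac{95}{3} \cdot 8 = \frac{760}{3}$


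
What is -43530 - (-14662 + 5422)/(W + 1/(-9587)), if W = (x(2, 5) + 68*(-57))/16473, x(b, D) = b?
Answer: -439523597010/5308073 ≈ -82803.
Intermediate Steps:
W = -3874/16473 (W = (2 + 68*(-57))/16473 = (2 - 3876)*(1/16473) = -3874*1/16473 = -3874/16473 ≈ -0.23517)
-43530 - (-14662 + 5422)/(W + 1/(-9587)) = -43530 - (-14662 + 5422)/(-3874/16473 + 1/(-9587)) = -43530 - (-9240)/(-3874/16473 - 1/9587) = -43530 - (-9240)/(-37156511/157926651) = -43530 - (-9240)*(-157926651)/37156511 = -43530 - 1*208463179320/5308073 = -43530 - 208463179320/5308073 = -439523597010/5308073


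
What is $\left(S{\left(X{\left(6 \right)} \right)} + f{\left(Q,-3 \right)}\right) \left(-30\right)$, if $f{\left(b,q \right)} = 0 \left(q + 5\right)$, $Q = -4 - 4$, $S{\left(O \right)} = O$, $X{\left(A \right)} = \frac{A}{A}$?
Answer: $-30$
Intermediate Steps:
$X{\left(A \right)} = 1$
$Q = -8$ ($Q = -4 - 4 = -8$)
$f{\left(b,q \right)} = 0$ ($f{\left(b,q \right)} = 0 \left(5 + q\right) = 0$)
$\left(S{\left(X{\left(6 \right)} \right)} + f{\left(Q,-3 \right)}\right) \left(-30\right) = \left(1 + 0\right) \left(-30\right) = 1 \left(-30\right) = -30$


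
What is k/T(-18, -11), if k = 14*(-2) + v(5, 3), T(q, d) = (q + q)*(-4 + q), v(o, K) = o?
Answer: -23/792 ≈ -0.029040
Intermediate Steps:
T(q, d) = 2*q*(-4 + q) (T(q, d) = (2*q)*(-4 + q) = 2*q*(-4 + q))
k = -23 (k = 14*(-2) + 5 = -28 + 5 = -23)
k/T(-18, -11) = -23*(-1/(36*(-4 - 18))) = -23/(2*(-18)*(-22)) = -23/792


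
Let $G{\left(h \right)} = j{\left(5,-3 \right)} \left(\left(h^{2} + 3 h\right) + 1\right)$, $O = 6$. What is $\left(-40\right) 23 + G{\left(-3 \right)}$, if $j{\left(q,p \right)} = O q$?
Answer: $-890$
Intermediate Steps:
$j{\left(q,p \right)} = 6 q$
$G{\left(h \right)} = 30 + 30 h^{2} + 90 h$ ($G{\left(h \right)} = 6 \cdot 5 \left(\left(h^{2} + 3 h\right) + 1\right) = 30 \left(1 + h^{2} + 3 h\right) = 30 + 30 h^{2} + 90 h$)
$\left(-40\right) 23 + G{\left(-3 \right)} = \left(-40\right) 23 + \left(30 + 30 \left(-3\right)^{2} + 90 \left(-3\right)\right) = -920 + \left(30 + 30 \cdot 9 - 270\right) = -920 + \left(30 + 270 - 270\right) = -920 + 30 = -890$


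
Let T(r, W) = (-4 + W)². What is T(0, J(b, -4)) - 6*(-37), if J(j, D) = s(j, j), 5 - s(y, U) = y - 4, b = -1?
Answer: 258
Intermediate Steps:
s(y, U) = 9 - y (s(y, U) = 5 - (y - 4) = 5 - (-4 + y) = 5 + (4 - y) = 9 - y)
J(j, D) = 9 - j
T(0, J(b, -4)) - 6*(-37) = (-4 + (9 - 1*(-1)))² - 6*(-37) = (-4 + (9 + 1))² + 222 = (-4 + 10)² + 222 = 6² + 222 = 36 + 222 = 258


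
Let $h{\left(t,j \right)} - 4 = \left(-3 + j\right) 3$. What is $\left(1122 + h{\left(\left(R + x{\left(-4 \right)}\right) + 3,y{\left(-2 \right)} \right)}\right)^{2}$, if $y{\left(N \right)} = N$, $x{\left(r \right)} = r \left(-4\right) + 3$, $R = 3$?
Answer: $1234321$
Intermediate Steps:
$x{\left(r \right)} = 3 - 4 r$ ($x{\left(r \right)} = - 4 r + 3 = 3 - 4 r$)
$h{\left(t,j \right)} = -5 + 3 j$ ($h{\left(t,j \right)} = 4 + \left(-3 + j\right) 3 = 4 + \left(-9 + 3 j\right) = -5 + 3 j$)
$\left(1122 + h{\left(\left(R + x{\left(-4 \right)}\right) + 3,y{\left(-2 \right)} \right)}\right)^{2} = \left(1122 + \left(-5 + 3 \left(-2\right)\right)\right)^{2} = \left(1122 - 11\right)^{2} = 1111^{2} = 1234321$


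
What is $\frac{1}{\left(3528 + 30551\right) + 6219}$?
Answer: $\frac{1}{40298} \approx 2.4815 \cdot 10^{-5}$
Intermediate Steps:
$\frac{1}{\left(3528 + 30551\right) + 6219} = \frac{1}{34079 + 6219} = \frac{1}{40298}$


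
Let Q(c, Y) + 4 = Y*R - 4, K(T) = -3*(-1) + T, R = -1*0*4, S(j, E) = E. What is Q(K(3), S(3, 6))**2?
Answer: 64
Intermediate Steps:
R = 0 (R = 0*4 = 0)
K(T) = 3 + T
Q(c, Y) = -8 (Q(c, Y) = -4 + (Y*0 - 4) = -4 + (0 - 4) = -4 - 4 = -8)
Q(K(3), S(3, 6))**2 = (-8)**2 = 64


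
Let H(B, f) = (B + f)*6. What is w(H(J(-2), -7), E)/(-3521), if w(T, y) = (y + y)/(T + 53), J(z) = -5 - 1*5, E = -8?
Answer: -16/172529 ≈ -9.2738e-5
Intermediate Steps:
J(z) = -10 (J(z) = -5 - 5 = -10)
H(B, f) = 6*B + 6*f
w(T, y) = 2*y/(53 + T) (w(T, y) = (2*y)/(53 + T) = 2*y/(53 + T))
w(H(J(-2), -7), E)/(-3521) = (2*(-8)/(53 + (6*(-10) + 6*(-7))))/(-3521) = (2*(-8)/(53 + (-60 - 42)))*(-1/3521) = (2*(-8)/(53 - 102))*(-1/3521) = (2*(-8)/(-49))*(-1/3521) = (2*(-8)*(-1/49))*(-1/3521) = (16/49)*(-1/3521) = -16/172529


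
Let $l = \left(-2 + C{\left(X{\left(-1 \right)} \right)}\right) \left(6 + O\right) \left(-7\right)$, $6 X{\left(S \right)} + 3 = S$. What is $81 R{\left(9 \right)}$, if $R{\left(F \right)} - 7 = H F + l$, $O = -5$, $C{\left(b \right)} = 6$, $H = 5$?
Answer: $1944$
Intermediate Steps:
$X{\left(S \right)} = - \frac{1}{2} + \frac{S}{6}$
$l = -28$ ($l = \left(-2 + 6\right) \left(6 - 5\right) \left(-7\right) = 4 \cdot 1 \left(-7\right) = 4 \left(-7\right) = -28$)
$R{\left(F \right)} = -21 + 5 F$ ($R{\left(F \right)} = 7 + \left(5 F - 28\right) = 7 + \left(-28 + 5 F\right) = -21 + 5 F$)
$81 R{\left(9 \right)} = 81 \left(-21 + 5 \cdot 9\right) = 81 \left(-21 + 45\right) = 81 \cdot 24 = 1944$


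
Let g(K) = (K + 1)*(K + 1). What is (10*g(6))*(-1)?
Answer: -490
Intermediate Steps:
g(K) = (1 + K)**2 (g(K) = (1 + K)*(1 + K) = (1 + K)**2)
(10*g(6))*(-1) = (10*(1 + 6)**2)*(-1) = (10*7**2)*(-1) = (10*49)*(-1) = 490*(-1) = -490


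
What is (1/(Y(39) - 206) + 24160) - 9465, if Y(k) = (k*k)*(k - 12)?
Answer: 600452396/40861 ≈ 14695.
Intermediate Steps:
Y(k) = k²*(-12 + k)
(1/(Y(39) - 206) + 24160) - 9465 = (1/(39²*(-12 + 39) - 206) + 24160) - 9465 = (1/(1521*27 - 206) + 24160) - 9465 = (1/(41067 - 206) + 24160) - 9465 = (1/40861 + 24160) - 9465 = 987201761/40861 - 9465 = 600452396/40861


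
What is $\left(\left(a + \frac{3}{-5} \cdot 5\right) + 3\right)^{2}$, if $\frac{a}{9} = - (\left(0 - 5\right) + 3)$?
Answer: $324$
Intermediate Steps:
$a = 18$ ($a = 9 \left(- (\left(0 - 5\right) + 3)\right) = 9 \left(- (-5 + 3)\right) = 9 \left(\left(-1\right) \left(-2\right)\right) = 9 \cdot 2 = 18$)
$\left(\left(a + \frac{3}{-5} \cdot 5\right) + 3\right)^{2} = \left(\left(18 + \frac{3}{-5} \cdot 5\right) + 3\right)^{2} = \left(\left(18 + 3 \left(- \frac{1}{5}\right) 5\right) + 3\right)^{2} = \left(\left(18 - 3\right) + 3\right)^{2} = \left(15 + 3\right)^{2} = 18^{2} = 324$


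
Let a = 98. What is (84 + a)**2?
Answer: 33124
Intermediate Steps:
(84 + a)**2 = (84 + 98)**2 = 182**2 = 33124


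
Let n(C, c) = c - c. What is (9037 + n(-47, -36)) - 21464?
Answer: -12427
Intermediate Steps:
n(C, c) = 0
(9037 + n(-47, -36)) - 21464 = (9037 + 0) - 21464 = 9037 - 21464 = -12427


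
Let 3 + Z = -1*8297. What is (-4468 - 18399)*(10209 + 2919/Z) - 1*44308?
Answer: -1937929392527/8300 ≈ -2.3349e+8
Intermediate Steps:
Z = -8300 (Z = -3 - 1*8297 = -3 - 8297 = -8300)
(-4468 - 18399)*(10209 + 2919/Z) - 1*44308 = (-4468 - 18399)*(10209 + 2919/(-8300)) - 1*44308 = -22867*(10209 + 2919*(-1/8300)) - 44308 = -22867*(10209 - 2919/8300) - 44308 = -22867*84731781/8300 - 44308 = -1937561636127/8300 - 44308 = -1937929392527/8300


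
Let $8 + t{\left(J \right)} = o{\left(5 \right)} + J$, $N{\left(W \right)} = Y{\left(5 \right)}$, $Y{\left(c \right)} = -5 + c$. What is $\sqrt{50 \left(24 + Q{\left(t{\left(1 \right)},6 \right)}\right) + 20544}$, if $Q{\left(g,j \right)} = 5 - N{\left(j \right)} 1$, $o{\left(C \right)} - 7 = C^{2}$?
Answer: $\sqrt{21994} \approx 148.3$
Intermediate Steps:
$o{\left(C \right)} = 7 + C^{2}$
$N{\left(W \right)} = 0$ ($N{\left(W \right)} = -5 + 5 = 0$)
$t{\left(J \right)} = 24 + J$ ($t{\left(J \right)} = -8 + \left(\left(7 + 5^{2}\right) + J\right) = -8 + \left(\left(7 + 25\right) + J\right) = -8 + \left(32 + J\right) = 24 + J$)
$Q{\left(g,j \right)} = 5$ ($Q{\left(g,j \right)} = 5 - 0 \cdot 1 = 5 - 0 = 5 + 0 = 5$)
$\sqrt{50 \left(24 + Q{\left(t{\left(1 \right)},6 \right)}\right) + 20544} = \sqrt{50 \left(24 + 5\right) + 20544} = \sqrt{50 \cdot 29 + 20544} = \sqrt{1450 + 20544} = \sqrt{21994}$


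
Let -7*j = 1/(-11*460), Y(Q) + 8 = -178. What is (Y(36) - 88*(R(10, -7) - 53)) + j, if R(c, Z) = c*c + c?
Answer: -184254839/35420 ≈ -5202.0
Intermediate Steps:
Y(Q) = -186 (Y(Q) = -8 - 178 = -186)
R(c, Z) = c + c**2 (R(c, Z) = c**2 + c = c + c**2)
j = 1/35420 (j = -1/(7*((-11*460))) = -1/7/(-5060) = -1/7*(-1/5060) = 1/35420 ≈ 2.8233e-5)
(Y(36) - 88*(R(10, -7) - 53)) + j = (-186 - 88*(10*(1 + 10) - 53)) + 1/35420 = (-186 - 88*(10*11 - 53)) + 1/35420 = (-186 - 88*(110 - 53)) + 1/35420 = (-186 - 88*57) + 1/35420 = (-186 - 5016) + 1/35420 = -5202 + 1/35420 = -184254839/35420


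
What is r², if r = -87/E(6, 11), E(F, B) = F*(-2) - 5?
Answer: 7569/289 ≈ 26.190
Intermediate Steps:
E(F, B) = -5 - 2*F (E(F, B) = -2*F - 5 = -5 - 2*F)
r = 87/17 (r = -87/(-5 - 2*6) = -87/(-5 - 12) = -87/(-17) = -87*(-1/17) = 87/17 ≈ 5.1176)
r² = (87/17)² = 7569/289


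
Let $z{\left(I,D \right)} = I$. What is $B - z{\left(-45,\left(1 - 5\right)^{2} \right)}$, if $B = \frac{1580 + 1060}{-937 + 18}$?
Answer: $\frac{38715}{919} \approx 42.127$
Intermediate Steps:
$B = - \frac{2640}{919}$ ($B = \frac{2640}{-919} = 2640 \left(- \frac{1}{919}\right) = - \frac{2640}{919} \approx -2.8727$)
$B - z{\left(-45,\left(1 - 5\right)^{2} \right)} = - \frac{2640}{919} - -45 = - \frac{2640}{919} + 45 = \frac{38715}{919}$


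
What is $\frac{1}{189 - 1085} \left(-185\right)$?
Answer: $\frac{185}{896} \approx 0.20647$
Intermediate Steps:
$\frac{1}{189 - 1085} \left(-185\right) = \frac{1}{-896} \left(-185\right) = \left(- \frac{1}{896}\right) \left(-185\right) = \frac{185}{896}$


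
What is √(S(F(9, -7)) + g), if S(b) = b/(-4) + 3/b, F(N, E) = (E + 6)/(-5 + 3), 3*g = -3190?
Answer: I*√152274/12 ≈ 32.519*I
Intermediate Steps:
g = -3190/3 (g = (⅓)*(-3190) = -3190/3 ≈ -1063.3)
F(N, E) = -3 - E/2 (F(N, E) = (6 + E)/(-2) = (6 + E)*(-½) = -3 - E/2)
S(b) = 3/b - b/4 (S(b) = b*(-¼) + 3/b = -b/4 + 3/b = 3/b - b/4)
√(S(F(9, -7)) + g) = √((3/(-3 - ½*(-7)) - (-3 - ½*(-7))/4) - 3190/3) = √((3/(-3 + 7/2) - (-3 + 7/2)/4) - 3190/3) = √((3/(½) - ¼*½) - 3190/3) = √((3*2 - ⅛) - 3190/3) = √((6 - ⅛) - 3190/3) = √(47/8 - 3190/3) = √(-25379/24) = I*√152274/12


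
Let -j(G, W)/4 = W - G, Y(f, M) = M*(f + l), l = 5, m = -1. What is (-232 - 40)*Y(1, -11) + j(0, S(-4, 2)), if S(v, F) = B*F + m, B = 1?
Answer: 17948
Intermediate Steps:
S(v, F) = -1 + F (S(v, F) = 1*F - 1 = F - 1 = -1 + F)
Y(f, M) = M*(5 + f) (Y(f, M) = M*(f + 5) = M*(5 + f))
j(G, W) = -4*W + 4*G (j(G, W) = -4*(W - G) = -4*W + 4*G)
(-232 - 40)*Y(1, -11) + j(0, S(-4, 2)) = (-232 - 40)*(-11*(5 + 1)) + (-4*(-1 + 2) + 4*0) = -(-2992)*6 + (-4*1 + 0) = -272*(-66) + (-4 + 0) = 17952 - 4 = 17948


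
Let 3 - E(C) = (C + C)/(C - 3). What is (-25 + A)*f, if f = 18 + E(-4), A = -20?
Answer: -6255/7 ≈ -893.57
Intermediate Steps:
E(C) = 3 - 2*C/(-3 + C) (E(C) = 3 - (C + C)/(C - 3) = 3 - 2*C/(-3 + C))
f = 139/7 (f = 18 + (-9 - 4)/(-3 - 4) = 18 - 13/(-7) = 18 - ⅐*(-13) = 18 + 13/7 = 139/7 ≈ 19.857)
(-25 + A)*f = (-25 - 20)*(139/7) = -45*139/7 = -6255/7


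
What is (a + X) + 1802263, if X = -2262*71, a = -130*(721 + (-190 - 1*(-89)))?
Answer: 1561061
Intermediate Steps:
a = -80600 (a = -130*(721 + (-190 + 89)) = -130*(721 - 101) = -130*620 = -80600)
X = -160602
(a + X) + 1802263 = (-80600 - 160602) + 1802263 = -241202 + 1802263 = 1561061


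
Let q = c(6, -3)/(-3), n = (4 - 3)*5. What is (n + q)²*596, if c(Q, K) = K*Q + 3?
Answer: 59600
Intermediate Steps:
c(Q, K) = 3 + K*Q
n = 5 (n = 1*5 = 5)
q = 5 (q = (3 - 3*6)/(-3) = (3 - 18)*(-⅓) = -15*(-⅓) = 5)
(n + q)²*596 = (5 + 5)²*596 = 10²*596 = 100*596 = 59600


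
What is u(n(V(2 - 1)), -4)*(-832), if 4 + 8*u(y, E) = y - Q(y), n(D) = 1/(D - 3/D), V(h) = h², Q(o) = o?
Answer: 416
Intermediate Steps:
u(y, E) = -½ (u(y, E) = -½ + (y - y)/8 = -½ + (⅛)*0 = -½ + 0 = -½)
u(n(V(2 - 1)), -4)*(-832) = -½*(-832) = 416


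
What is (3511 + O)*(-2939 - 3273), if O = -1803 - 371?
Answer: -8305444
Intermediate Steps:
O = -2174
(3511 + O)*(-2939 - 3273) = (3511 - 2174)*(-2939 - 3273) = 1337*(-6212) = -8305444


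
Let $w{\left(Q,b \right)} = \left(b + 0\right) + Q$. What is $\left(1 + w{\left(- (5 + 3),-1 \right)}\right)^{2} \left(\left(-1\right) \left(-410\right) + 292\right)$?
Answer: $44928$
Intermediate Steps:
$w{\left(Q,b \right)} = Q + b$ ($w{\left(Q,b \right)} = b + Q = Q + b$)
$\left(1 + w{\left(- (5 + 3),-1 \right)}\right)^{2} \left(\left(-1\right) \left(-410\right) + 292\right) = \left(1 - 9\right)^{2} \left(\left(-1\right) \left(-410\right) + 292\right) = \left(1 - 9\right)^{2} \left(410 + 292\right) = \left(1 - 9\right)^{2} \cdot 702 = \left(-8\right)^{2} \cdot 702 = 64 \cdot 702 = 44928$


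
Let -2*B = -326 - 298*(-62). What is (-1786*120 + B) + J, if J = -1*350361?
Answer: -573756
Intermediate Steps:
B = -9075 (B = -(-326 - 298*(-62))/2 = -(-326 + 18476)/2 = -½*18150 = -9075)
J = -350361
(-1786*120 + B) + J = (-1786*120 - 9075) - 350361 = (-214320 - 9075) - 350361 = -223395 - 350361 = -573756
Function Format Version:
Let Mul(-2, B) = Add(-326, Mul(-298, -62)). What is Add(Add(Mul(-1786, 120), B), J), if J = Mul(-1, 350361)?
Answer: -573756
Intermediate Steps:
B = -9075 (B = Mul(Rational(-1, 2), Add(-326, Mul(-298, -62))) = Mul(Rational(-1, 2), Add(-326, 18476)) = Mul(Rational(-1, 2), 18150) = -9075)
J = -350361
Add(Add(Mul(-1786, 120), B), J) = Add(Add(Mul(-1786, 120), -9075), -350361) = Add(Add(-214320, -9075), -350361) = Add(-223395, -350361) = -573756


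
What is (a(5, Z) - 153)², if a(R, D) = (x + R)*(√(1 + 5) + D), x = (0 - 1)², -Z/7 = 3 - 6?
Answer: 945 - 324*√6 ≈ 151.37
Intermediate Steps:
Z = 21 (Z = -7*(3 - 6) = -7*(-3) = 21)
x = 1 (x = (-1)² = 1)
a(R, D) = (1 + R)*(D + √6) (a(R, D) = (1 + R)*(√(1 + 5) + D) = (1 + R)*(√6 + D) = (1 + R)*(D + √6))
(a(5, Z) - 153)² = ((21 + √6 + 21*5 + 5*√6) - 153)² = ((21 + √6 + 105 + 5*√6) - 153)² = ((126 + 6*√6) - 153)² = (-27 + 6*√6)²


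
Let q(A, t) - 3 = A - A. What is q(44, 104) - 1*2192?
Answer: -2189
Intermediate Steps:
q(A, t) = 3 (q(A, t) = 3 + (A - A) = 3 + 0 = 3)
q(44, 104) - 1*2192 = 3 - 1*2192 = 3 - 2192 = -2189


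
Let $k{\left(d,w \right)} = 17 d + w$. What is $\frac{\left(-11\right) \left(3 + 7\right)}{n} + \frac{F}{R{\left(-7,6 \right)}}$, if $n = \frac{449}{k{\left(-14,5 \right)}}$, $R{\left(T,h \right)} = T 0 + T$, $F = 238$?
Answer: $\frac{10364}{449} \approx 23.082$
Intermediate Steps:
$R{\left(T,h \right)} = T$ ($R{\left(T,h \right)} = 0 + T = T$)
$k{\left(d,w \right)} = w + 17 d$
$n = - \frac{449}{233}$ ($n = \frac{449}{5 + 17 \left(-14\right)} = \frac{449}{5 - 238} = \frac{449}{-233} = 449 \left(- \frac{1}{233}\right) = - \frac{449}{233} \approx -1.927$)
$\frac{\left(-11\right) \left(3 + 7\right)}{n} + \frac{F}{R{\left(-7,6 \right)}} = \frac{\left(-11\right) \left(3 + 7\right)}{- \frac{449}{233}} + \frac{238}{-7} = \left(-11\right) 10 \left(- \frac{233}{449}\right) + 238 \left(- \frac{1}{7}\right) = \left(-110\right) \left(- \frac{233}{449}\right) - 34 = \frac{25630}{449} - 34 = \frac{10364}{449}$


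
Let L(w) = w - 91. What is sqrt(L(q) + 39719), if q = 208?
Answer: 2*sqrt(9959) ≈ 199.59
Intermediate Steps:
L(w) = -91 + w
sqrt(L(q) + 39719) = sqrt((-91 + 208) + 39719) = sqrt(117 + 39719) = sqrt(39836) = 2*sqrt(9959)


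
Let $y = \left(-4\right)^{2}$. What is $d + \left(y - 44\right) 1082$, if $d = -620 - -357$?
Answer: $-30559$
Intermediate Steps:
$y = 16$
$d = -263$ ($d = -620 + 357 = -263$)
$d + \left(y - 44\right) 1082 = -263 + \left(16 - 44\right) 1082 = -263 - 30296 = -30559$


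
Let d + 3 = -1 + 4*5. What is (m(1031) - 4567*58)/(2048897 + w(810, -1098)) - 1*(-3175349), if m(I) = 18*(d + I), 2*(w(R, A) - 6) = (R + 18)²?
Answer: 1518893216103/478339 ≈ 3.1753e+6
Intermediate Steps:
d = 16 (d = -3 + (-1 + 4*5) = -3 + (-1 + 20) = -3 + 19 = 16)
w(R, A) = 6 + (18 + R)²/2 (w(R, A) = 6 + (R + 18)²/2 = 6 + (18 + R)²/2)
m(I) = 288 + 18*I (m(I) = 18*(16 + I) = 288 + 18*I)
(m(1031) - 4567*58)/(2048897 + w(810, -1098)) - 1*(-3175349) = ((288 + 18*1031) - 4567*58)/(2048897 + (6 + (18 + 810)²/2)) - 1*(-3175349) = ((288 + 18558) - 264886)/(2048897 + (6 + (½)*828²)) + 3175349 = (18846 - 264886)/(2048897 + (6 + (½)*685584)) + 3175349 = -246040/(2048897 + (6 + 342792)) + 3175349 = -246040/(2048897 + 342798) + 3175349 = -246040/2391695 + 3175349 = -246040*1/2391695 + 3175349 = -49208/478339 + 3175349 = 1518893216103/478339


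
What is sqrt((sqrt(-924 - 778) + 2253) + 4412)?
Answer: sqrt(6665 + I*sqrt(1702)) ≈ 81.64 + 0.2527*I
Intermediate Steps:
sqrt((sqrt(-924 - 778) + 2253) + 4412) = sqrt((sqrt(-1702) + 2253) + 4412) = sqrt((I*sqrt(1702) + 2253) + 4412) = sqrt((2253 + I*sqrt(1702)) + 4412) = sqrt(6665 + I*sqrt(1702))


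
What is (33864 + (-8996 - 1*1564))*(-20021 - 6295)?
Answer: -613268064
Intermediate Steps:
(33864 + (-8996 - 1*1564))*(-20021 - 6295) = (33864 + (-8996 - 1564))*(-26316) = (33864 - 10560)*(-26316) = 23304*(-26316) = -613268064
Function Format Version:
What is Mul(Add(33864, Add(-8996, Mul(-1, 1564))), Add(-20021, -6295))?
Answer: -613268064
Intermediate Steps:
Mul(Add(33864, Add(-8996, Mul(-1, 1564))), Add(-20021, -6295)) = Mul(Add(33864, Add(-8996, -1564)), -26316) = Mul(Add(33864, -10560), -26316) = Mul(23304, -26316) = -613268064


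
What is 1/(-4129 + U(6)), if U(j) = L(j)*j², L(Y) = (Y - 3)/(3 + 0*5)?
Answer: -1/4093 ≈ -0.00024432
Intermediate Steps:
L(Y) = -1 + Y/3 (L(Y) = (-3 + Y)/(3 + 0) = (-3 + Y)/3 = (-3 + Y)*(⅓) = -1 + Y/3)
U(j) = j²*(-1 + j/3) (U(j) = (-1 + j/3)*j² = j²*(-1 + j/3))
1/(-4129 + U(6)) = 1/(-4129 + (⅓)*6²*(-3 + 6)) = 1/(-4129 + (⅓)*36*3) = 1/(-4129 + 36) = 1/(-4093) = -1/4093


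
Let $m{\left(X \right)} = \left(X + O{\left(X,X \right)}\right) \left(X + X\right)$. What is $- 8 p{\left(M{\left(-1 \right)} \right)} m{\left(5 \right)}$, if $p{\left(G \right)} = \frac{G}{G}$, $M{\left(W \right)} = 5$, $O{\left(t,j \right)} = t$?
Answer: $-800$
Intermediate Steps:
$p{\left(G \right)} = 1$
$m{\left(X \right)} = 4 X^{2}$ ($m{\left(X \right)} = \left(X + X\right) \left(X + X\right) = 2 X 2 X = 4 X^{2}$)
$- 8 p{\left(M{\left(-1 \right)} \right)} m{\left(5 \right)} = \left(-8\right) 1 \cdot 4 \cdot 5^{2} = - 8 \cdot 4 \cdot 25 = \left(-8\right) 100 = -800$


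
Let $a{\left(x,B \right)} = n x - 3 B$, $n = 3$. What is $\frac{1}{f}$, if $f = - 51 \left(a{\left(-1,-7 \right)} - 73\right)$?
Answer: $\frac{1}{2805} \approx 0.00035651$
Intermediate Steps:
$a{\left(x,B \right)} = - 3 B + 3 x$ ($a{\left(x,B \right)} = 3 x - 3 B = - 3 B + 3 x$)
$f = 2805$ ($f = - 51 \left(\left(\left(-3\right) \left(-7\right) + 3 \left(-1\right)\right) - 73\right) = - 51 \left(\left(21 - 3\right) - 73\right) = - 51 \left(18 - 73\right) = \left(-51\right) \left(-55\right) = 2805$)
$\frac{1}{f} = \frac{1}{2805}$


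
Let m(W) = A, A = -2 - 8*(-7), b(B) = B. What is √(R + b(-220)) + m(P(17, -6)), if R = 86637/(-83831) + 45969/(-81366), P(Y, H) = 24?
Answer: 54 + I*√1145564142597163401794/2273664382 ≈ 54.0 + 14.886*I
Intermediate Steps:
R = -3634311127/2273664382 (R = 86637*(-1/83831) + 45969*(-1/81366) = -86637/83831 - 15323/27122 = -3634311127/2273664382 ≈ -1.5984)
A = 54 (A = -2 + 56 = 54)
m(W) = 54
√(R + b(-220)) + m(P(17, -6)) = √(-3634311127/2273664382 - 220) + 54 = √(-503840475167/2273664382) + 54 = I*√1145564142597163401794/2273664382 + 54 = 54 + I*√1145564142597163401794/2273664382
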